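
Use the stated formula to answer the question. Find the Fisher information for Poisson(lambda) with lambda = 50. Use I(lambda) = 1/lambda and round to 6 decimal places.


Fisher information for Poisson: I(lambda) = 1/lambda.
lambda = 50.
I(lambda) = 1/50 = 0.020000

0.020000


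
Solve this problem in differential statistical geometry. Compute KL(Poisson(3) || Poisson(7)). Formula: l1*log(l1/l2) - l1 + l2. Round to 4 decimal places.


KL divergence for Poisson:
KL = l1*log(l1/l2) - l1 + l2.
l1 = 3, l2 = 7.
log(3/7) = -0.847298.
l1*log(l1/l2) = 3 * -0.847298 = -2.541894.
KL = -2.541894 - 3 + 7 = 1.4581

1.4581


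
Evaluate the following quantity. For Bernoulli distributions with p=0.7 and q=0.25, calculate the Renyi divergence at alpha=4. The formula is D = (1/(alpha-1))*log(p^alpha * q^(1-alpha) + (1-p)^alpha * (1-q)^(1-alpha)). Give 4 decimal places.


Renyi divergence of order alpha between Bernoulli distributions:
D = (1/(alpha-1))*log(p^alpha * q^(1-alpha) + (1-p)^alpha * (1-q)^(1-alpha)).
alpha = 4, p = 0.7, q = 0.25.
p^alpha * q^(1-alpha) = 0.7^4 * 0.25^-3 = 15.3664.
(1-p)^alpha * (1-q)^(1-alpha) = 0.3^4 * 0.75^-3 = 0.0192.
sum = 15.3664 + 0.0192 = 15.3856.
D = (1/3)*log(15.3856) = 0.9111

0.9111


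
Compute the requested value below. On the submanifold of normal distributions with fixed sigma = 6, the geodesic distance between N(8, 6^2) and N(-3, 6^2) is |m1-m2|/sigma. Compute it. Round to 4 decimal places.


On the fixed-variance normal subfamily, geodesic distance = |m1-m2|/sigma.
|8 - -3| = 11.
sigma = 6.
d = 11/6 = 1.8333

1.8333


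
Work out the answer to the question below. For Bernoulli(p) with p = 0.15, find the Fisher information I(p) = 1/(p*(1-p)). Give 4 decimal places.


For Bernoulli(p), Fisher information is I(p) = 1/(p*(1-p)).
p = 0.15, 1-p = 0.85.
p*(1-p) = 0.1275.
I(p) = 1/0.1275 = 7.8431

7.8431


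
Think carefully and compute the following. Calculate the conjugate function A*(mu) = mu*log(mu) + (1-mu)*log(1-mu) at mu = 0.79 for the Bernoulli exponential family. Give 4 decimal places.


Legendre transform for Bernoulli:
A*(mu) = mu*log(mu) + (1-mu)*log(1-mu).
mu = 0.79, 1-mu = 0.21.
mu*log(mu) = 0.79*log(0.79) = -0.186221.
(1-mu)*log(1-mu) = 0.21*log(0.21) = -0.327736.
A* = -0.186221 + -0.327736 = -0.5140

-0.5140


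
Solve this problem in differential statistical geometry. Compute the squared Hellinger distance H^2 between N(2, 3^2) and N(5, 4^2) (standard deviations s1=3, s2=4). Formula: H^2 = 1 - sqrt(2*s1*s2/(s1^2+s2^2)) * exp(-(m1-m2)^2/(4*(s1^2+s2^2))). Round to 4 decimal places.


Squared Hellinger distance for Gaussians:
H^2 = 1 - sqrt(2*s1*s2/(s1^2+s2^2)) * exp(-(m1-m2)^2/(4*(s1^2+s2^2))).
s1^2 = 9, s2^2 = 16, s1^2+s2^2 = 25.
sqrt(2*3*4/(25)) = 0.979796.
(m1-m2)^2 = (-3)^2 = 9.
exp(-9/(4*25)) = exp(-0.09) = 0.913931.
H^2 = 1 - 0.979796*0.913931 = 0.1045

0.1045


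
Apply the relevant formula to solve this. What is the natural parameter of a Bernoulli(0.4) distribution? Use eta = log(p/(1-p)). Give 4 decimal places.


Natural parameter for Bernoulli: eta = log(p/(1-p)).
p = 0.4, 1-p = 0.6.
p/(1-p) = 0.666667.
eta = log(0.666667) = -0.4055

-0.4055


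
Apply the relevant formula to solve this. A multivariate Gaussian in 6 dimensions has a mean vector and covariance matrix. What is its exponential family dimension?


Exponential family dimension calculation:
For 6-dim MVN: mean has 6 params, covariance has 6*7/2 = 21 unique entries.
Total dim = 6 + 21 = 27.

27


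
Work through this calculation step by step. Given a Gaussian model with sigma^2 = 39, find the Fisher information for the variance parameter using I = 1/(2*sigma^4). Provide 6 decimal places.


Fisher information for variance: I(sigma^2) = 1/(2*sigma^4).
sigma^2 = 39, so sigma^4 = 1521.
I = 1/(2*1521) = 1/3042 = 0.000329

0.000329


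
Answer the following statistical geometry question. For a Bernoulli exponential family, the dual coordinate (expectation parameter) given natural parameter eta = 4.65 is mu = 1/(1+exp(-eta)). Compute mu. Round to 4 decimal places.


Dual coordinate (expectation parameter) for Bernoulli:
mu = 1/(1+exp(-eta)).
eta = 4.65.
exp(-eta) = exp(-4.65) = 0.009562.
mu = 1/(1+0.009562) = 0.9905

0.9905


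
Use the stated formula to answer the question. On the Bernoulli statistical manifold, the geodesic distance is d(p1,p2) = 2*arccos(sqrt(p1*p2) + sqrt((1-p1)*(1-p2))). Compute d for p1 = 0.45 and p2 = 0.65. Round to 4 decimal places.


Geodesic distance on Bernoulli manifold:
d(p1,p2) = 2*arccos(sqrt(p1*p2) + sqrt((1-p1)*(1-p2))).
sqrt(p1*p2) = sqrt(0.45*0.65) = 0.540833.
sqrt((1-p1)*(1-p2)) = sqrt(0.55*0.35) = 0.438748.
arg = 0.540833 + 0.438748 = 0.979581.
d = 2*arccos(0.979581) = 0.4049

0.4049


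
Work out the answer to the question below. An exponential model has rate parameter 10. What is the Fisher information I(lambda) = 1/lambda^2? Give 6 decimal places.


Fisher information for exponential: I(lambda) = 1/lambda^2.
lambda = 10, lambda^2 = 100.
I = 1/100 = 0.010000

0.010000


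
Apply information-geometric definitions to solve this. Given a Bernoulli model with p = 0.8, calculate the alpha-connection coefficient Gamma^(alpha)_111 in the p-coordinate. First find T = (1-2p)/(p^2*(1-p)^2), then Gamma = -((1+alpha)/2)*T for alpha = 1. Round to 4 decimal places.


Skewness (Amari-Chentsov) tensor: T = (1-2p)/(p^2*(1-p)^2).
p = 0.8, 1-2p = -0.6, p^2 = 0.64, (1-p)^2 = 0.04.
T = -0.6/(0.64 * 0.04) = -23.4375.
In the p-coordinate, Gamma^(alpha) = Gamma^(0) - (alpha/2)*T with Gamma^(0) = (1/2)*g'(p) = -T/2,
so Gamma^(alpha) = -((1+alpha)/2)*T.
alpha = 1, -(1+alpha)/2 = -1.0.
Gamma = -1.0 * -23.4375 = 23.4375

23.4375


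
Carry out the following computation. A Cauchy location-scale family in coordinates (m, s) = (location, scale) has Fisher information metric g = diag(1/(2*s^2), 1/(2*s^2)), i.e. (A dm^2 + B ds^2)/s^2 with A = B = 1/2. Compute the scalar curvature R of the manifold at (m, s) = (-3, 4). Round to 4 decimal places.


The metric has the form g = (A dm^2 + B ds^2)/s^2 with A = 1/2, B = 1/2.
Substitute u = sqrt(A/B)*m: g = B*(du^2 + ds^2)/s^2, i.e. B times the
Poincare upper half-plane metric, which has constant Gaussian curvature -1.
Scaling a 2D metric by a constant c divides the Gaussian curvature by c,
so K = -1/B = -1/(1/2) = -2.0000 everywhere (the point (m, s) = (-3, 4) is irrelevant:
the curvature is constant).
Scalar curvature in dimension 2: R = 2K = -2/(1/2) = -4.0000.

-4.0000


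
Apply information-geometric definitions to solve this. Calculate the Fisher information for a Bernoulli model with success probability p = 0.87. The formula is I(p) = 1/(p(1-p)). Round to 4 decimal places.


For Bernoulli(p), Fisher information is I(p) = 1/(p*(1-p)).
p = 0.87, 1-p = 0.13.
p*(1-p) = 0.1131.
I(p) = 1/0.1131 = 8.8417

8.8417


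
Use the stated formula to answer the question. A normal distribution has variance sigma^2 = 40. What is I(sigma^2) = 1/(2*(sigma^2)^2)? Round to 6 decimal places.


Fisher information for variance: I(sigma^2) = 1/(2*sigma^4).
sigma^2 = 40, so sigma^4 = 1600.
I = 1/(2*1600) = 1/3200 = 0.000313

0.000313


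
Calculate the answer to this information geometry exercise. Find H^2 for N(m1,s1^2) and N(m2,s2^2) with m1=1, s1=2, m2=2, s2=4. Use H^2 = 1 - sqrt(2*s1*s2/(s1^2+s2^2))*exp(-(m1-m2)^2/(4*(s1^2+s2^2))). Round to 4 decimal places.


Squared Hellinger distance for Gaussians:
H^2 = 1 - sqrt(2*s1*s2/(s1^2+s2^2)) * exp(-(m1-m2)^2/(4*(s1^2+s2^2))).
s1^2 = 4, s2^2 = 16, s1^2+s2^2 = 20.
sqrt(2*2*4/(20)) = 0.894427.
(m1-m2)^2 = (-1)^2 = 1.
exp(-1/(4*20)) = exp(-0.0125) = 0.987578.
H^2 = 1 - 0.894427*0.987578 = 0.1167

0.1167


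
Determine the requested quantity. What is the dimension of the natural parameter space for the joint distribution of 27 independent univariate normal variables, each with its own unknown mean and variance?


Exponential family dimension calculation:
Each univariate normal has two natural parameters (mu/sigma^2 and -1/(2 sigma^2)).
With 27 independent components, dim = 2 * 27 = 54.

54


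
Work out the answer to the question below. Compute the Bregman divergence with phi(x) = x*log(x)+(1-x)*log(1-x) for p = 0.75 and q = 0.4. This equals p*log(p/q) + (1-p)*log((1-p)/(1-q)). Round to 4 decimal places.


Bregman divergence with negative entropy generator:
D = p*log(p/q) + (1-p)*log((1-p)/(1-q)).
p = 0.75, q = 0.4.
p*log(p/q) = 0.75*log(0.75/0.4) = 0.471456.
(1-p)*log((1-p)/(1-q)) = 0.25*log(0.25/0.6) = -0.218867.
D = 0.471456 + -0.218867 = 0.2526

0.2526


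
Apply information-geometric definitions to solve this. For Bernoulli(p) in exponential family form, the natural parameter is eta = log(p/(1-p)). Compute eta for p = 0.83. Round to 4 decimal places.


Natural parameter for Bernoulli: eta = log(p/(1-p)).
p = 0.83, 1-p = 0.17.
p/(1-p) = 4.882353.
eta = log(4.882353) = 1.5856

1.5856


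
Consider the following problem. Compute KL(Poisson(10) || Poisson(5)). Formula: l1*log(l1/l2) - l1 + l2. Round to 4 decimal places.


KL divergence for Poisson:
KL = l1*log(l1/l2) - l1 + l2.
l1 = 10, l2 = 5.
log(10/5) = 0.693147.
l1*log(l1/l2) = 10 * 0.693147 = 6.931472.
KL = 6.931472 - 10 + 5 = 1.9315

1.9315


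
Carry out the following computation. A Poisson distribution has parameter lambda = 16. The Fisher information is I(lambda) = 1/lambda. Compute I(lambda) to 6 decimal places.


Fisher information for Poisson: I(lambda) = 1/lambda.
lambda = 16.
I(lambda) = 1/16 = 0.062500

0.062500


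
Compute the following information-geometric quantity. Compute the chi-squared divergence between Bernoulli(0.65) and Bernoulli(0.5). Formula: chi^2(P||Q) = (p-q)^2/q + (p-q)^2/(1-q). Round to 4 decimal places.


Chi-squared divergence between Bernoulli distributions:
chi^2 = (p-q)^2/q + (p-q)^2/(1-q).
p = 0.65, q = 0.5, p-q = 0.15.
(p-q)^2 = 0.0225.
term1 = 0.0225/0.5 = 0.045.
term2 = 0.0225/0.5 = 0.045.
chi^2 = 0.045 + 0.045 = 0.0900

0.0900


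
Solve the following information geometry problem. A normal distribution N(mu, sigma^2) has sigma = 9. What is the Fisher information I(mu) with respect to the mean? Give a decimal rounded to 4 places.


The Fisher information for the mean of a normal distribution is I(mu) = 1/sigma^2.
sigma = 9, so sigma^2 = 81.
I(mu) = 1/81 = 0.0123

0.0123


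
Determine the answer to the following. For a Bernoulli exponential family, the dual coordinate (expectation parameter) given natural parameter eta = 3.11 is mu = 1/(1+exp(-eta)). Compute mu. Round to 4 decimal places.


Dual coordinate (expectation parameter) for Bernoulli:
mu = 1/(1+exp(-eta)).
eta = 3.11.
exp(-eta) = exp(-3.11) = 0.044601.
mu = 1/(1+0.044601) = 0.9573

0.9573


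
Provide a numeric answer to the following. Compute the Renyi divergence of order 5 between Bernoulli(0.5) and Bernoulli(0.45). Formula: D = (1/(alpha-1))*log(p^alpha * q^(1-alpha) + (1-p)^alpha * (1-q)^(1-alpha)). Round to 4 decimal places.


Renyi divergence of order alpha between Bernoulli distributions:
D = (1/(alpha-1))*log(p^alpha * q^(1-alpha) + (1-p)^alpha * (1-q)^(1-alpha)).
alpha = 5, p = 0.5, q = 0.45.
p^alpha * q^(1-alpha) = 0.5^5 * 0.45^-4 = 0.762079.
(1-p)^alpha * (1-q)^(1-alpha) = 0.5^5 * 0.55^-4 = 0.341507.
sum = 0.762079 + 0.341507 = 1.103586.
D = (1/4)*log(1.103586) = 0.0246

0.0246


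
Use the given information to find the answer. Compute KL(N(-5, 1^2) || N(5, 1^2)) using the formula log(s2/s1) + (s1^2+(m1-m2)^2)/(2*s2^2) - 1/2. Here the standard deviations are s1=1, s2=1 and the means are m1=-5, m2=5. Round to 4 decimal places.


KL divergence between normal distributions:
KL = log(s2/s1) + (s1^2 + (m1-m2)^2)/(2*s2^2) - 1/2.
log(1/1) = 0.0.
(1^2 + (-5-5)^2)/(2*1^2) = (1 + 100)/2 = 50.5.
KL = 0.0 + 50.5 - 0.5 = 50.0000

50.0000


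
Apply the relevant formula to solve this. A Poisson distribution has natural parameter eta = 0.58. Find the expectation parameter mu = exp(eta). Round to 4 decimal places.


Expectation parameter for Poisson exponential family:
mu = exp(eta).
eta = 0.58.
mu = exp(0.58) = 1.7860

1.7860


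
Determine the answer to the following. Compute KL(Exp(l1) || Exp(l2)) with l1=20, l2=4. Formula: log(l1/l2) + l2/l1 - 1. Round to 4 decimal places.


KL divergence for exponential family:
KL = log(l1/l2) + l2/l1 - 1.
log(20/4) = 1.609438.
4/20 = 0.2.
KL = 1.609438 + 0.2 - 1 = 0.8094

0.8094


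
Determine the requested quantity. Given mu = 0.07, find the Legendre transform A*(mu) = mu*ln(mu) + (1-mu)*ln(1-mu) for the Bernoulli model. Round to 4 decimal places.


Legendre transform for Bernoulli:
A*(mu) = mu*log(mu) + (1-mu)*log(1-mu).
mu = 0.07, 1-mu = 0.93.
mu*log(mu) = 0.07*log(0.07) = -0.186148.
(1-mu)*log(1-mu) = 0.93*log(0.93) = -0.067491.
A* = -0.186148 + -0.067491 = -0.2536

-0.2536


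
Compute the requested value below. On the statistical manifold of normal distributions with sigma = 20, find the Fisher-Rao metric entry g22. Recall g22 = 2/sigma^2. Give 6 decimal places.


For the 2-parameter normal family, the Fisher metric has:
  g11 = 1/sigma^2, g22 = 2/sigma^2.
sigma = 20, sigma^2 = 400.
g22 = 0.005000

0.005000


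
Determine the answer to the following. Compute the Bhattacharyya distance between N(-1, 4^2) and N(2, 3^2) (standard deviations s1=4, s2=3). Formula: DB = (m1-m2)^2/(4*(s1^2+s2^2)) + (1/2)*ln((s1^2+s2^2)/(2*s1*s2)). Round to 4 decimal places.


Bhattacharyya distance between two Gaussians:
DB = (m1-m2)^2/(4*(s1^2+s2^2)) + (1/2)*ln((s1^2+s2^2)/(2*s1*s2)).
(m1-m2)^2 = (-3)^2 = 9.
s1^2+s2^2 = 16 + 9 = 25.
term1 = 9/100 = 0.09.
term2 = 0.5*ln(25/24.0) = 0.020411.
DB = 0.09 + 0.020411 = 0.1104

0.1104


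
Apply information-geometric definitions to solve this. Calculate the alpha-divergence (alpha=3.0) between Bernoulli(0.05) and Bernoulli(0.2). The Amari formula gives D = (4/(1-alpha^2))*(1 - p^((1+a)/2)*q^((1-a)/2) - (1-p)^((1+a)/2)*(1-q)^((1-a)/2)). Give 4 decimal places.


Amari alpha-divergence:
D = (4/(1-alpha^2))*(1 - p^((1+a)/2)*q^((1-a)/2) - (1-p)^((1+a)/2)*(1-q)^((1-a)/2)).
alpha = 3.0, p = 0.05, q = 0.2.
e1 = (1+alpha)/2 = 2.0, e2 = (1-alpha)/2 = -1.0.
t1 = p^e1 * q^e2 = 0.05^2.0 * 0.2^-1.0 = 0.0125.
t2 = (1-p)^e1 * (1-q)^e2 = 0.95^2.0 * 0.8^-1.0 = 1.128125.
4/(1-alpha^2) = -0.5.
D = -0.5*(1 - 0.0125 - 1.128125) = 0.0703

0.0703


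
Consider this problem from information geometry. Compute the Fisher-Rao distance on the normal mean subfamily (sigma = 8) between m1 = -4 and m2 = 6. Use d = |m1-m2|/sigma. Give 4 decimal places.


On the fixed-variance normal subfamily, geodesic distance = |m1-m2|/sigma.
|-4 - 6| = 10.
sigma = 8.
d = 10/8 = 1.2500

1.2500


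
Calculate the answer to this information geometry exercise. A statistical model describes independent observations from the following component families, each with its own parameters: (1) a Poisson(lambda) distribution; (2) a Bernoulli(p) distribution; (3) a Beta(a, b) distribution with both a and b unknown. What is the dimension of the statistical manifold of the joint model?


The dimension of a statistical manifold equals the number of free
(independent) real parameters of the model. For a product of independent
blocks the parameter counts add.
- Poisson (lambda): 1.
- Bernoulli (p): 1.
- Beta (a, b): 2.
Total = 1 + 1 + 2 = 4.
Dimension = 4

4


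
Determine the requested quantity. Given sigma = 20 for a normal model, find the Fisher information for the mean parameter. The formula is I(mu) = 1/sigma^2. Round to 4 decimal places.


The Fisher information for the mean of a normal distribution is I(mu) = 1/sigma^2.
sigma = 20, so sigma^2 = 400.
I(mu) = 1/400 = 0.0025

0.0025


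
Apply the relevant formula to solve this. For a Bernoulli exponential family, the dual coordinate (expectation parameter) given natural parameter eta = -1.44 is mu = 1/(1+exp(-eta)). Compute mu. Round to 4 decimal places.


Dual coordinate (expectation parameter) for Bernoulli:
mu = 1/(1+exp(-eta)).
eta = -1.44.
exp(-eta) = exp(1.44) = 4.220696.
mu = 1/(1+4.220696) = 0.1915

0.1915


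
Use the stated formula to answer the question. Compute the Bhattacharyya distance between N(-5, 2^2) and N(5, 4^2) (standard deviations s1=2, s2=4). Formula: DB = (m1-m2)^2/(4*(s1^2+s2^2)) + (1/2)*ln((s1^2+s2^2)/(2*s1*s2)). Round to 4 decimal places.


Bhattacharyya distance between two Gaussians:
DB = (m1-m2)^2/(4*(s1^2+s2^2)) + (1/2)*ln((s1^2+s2^2)/(2*s1*s2)).
(m1-m2)^2 = (-10)^2 = 100.
s1^2+s2^2 = 4 + 16 = 20.
term1 = 100/80 = 1.25.
term2 = 0.5*ln(20/16.0) = 0.111572.
DB = 1.25 + 0.111572 = 1.3616

1.3616


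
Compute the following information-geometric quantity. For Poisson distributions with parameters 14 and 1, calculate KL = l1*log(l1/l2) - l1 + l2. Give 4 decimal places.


KL divergence for Poisson:
KL = l1*log(l1/l2) - l1 + l2.
l1 = 14, l2 = 1.
log(14/1) = 2.639057.
l1*log(l1/l2) = 14 * 2.639057 = 36.946803.
KL = 36.946803 - 14 + 1 = 23.9468

23.9468


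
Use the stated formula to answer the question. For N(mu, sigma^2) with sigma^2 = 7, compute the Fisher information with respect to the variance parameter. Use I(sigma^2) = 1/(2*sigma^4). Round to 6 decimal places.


Fisher information for variance: I(sigma^2) = 1/(2*sigma^4).
sigma^2 = 7, so sigma^4 = 49.
I = 1/(2*49) = 1/98 = 0.010204

0.010204


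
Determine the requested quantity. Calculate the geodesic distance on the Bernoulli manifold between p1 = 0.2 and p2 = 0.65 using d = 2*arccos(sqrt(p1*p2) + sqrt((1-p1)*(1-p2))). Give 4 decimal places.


Geodesic distance on Bernoulli manifold:
d(p1,p2) = 2*arccos(sqrt(p1*p2) + sqrt((1-p1)*(1-p2))).
sqrt(p1*p2) = sqrt(0.2*0.65) = 0.360555.
sqrt((1-p1)*(1-p2)) = sqrt(0.8*0.35) = 0.52915.
arg = 0.360555 + 0.52915 = 0.889705.
d = 2*arccos(0.889705) = 0.9482

0.9482


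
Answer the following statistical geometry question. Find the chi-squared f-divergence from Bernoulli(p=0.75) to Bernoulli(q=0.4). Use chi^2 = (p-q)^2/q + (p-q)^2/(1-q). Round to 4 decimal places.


Chi-squared divergence between Bernoulli distributions:
chi^2 = (p-q)^2/q + (p-q)^2/(1-q).
p = 0.75, q = 0.4, p-q = 0.35.
(p-q)^2 = 0.1225.
term1 = 0.1225/0.4 = 0.30625.
term2 = 0.1225/0.6 = 0.204167.
chi^2 = 0.30625 + 0.204167 = 0.5104

0.5104


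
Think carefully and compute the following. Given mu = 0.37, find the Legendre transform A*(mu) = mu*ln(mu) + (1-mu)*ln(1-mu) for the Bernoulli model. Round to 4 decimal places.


Legendre transform for Bernoulli:
A*(mu) = mu*log(mu) + (1-mu)*log(1-mu).
mu = 0.37, 1-mu = 0.63.
mu*log(mu) = 0.37*log(0.37) = -0.367873.
(1-mu)*log(1-mu) = 0.63*log(0.63) = -0.291082.
A* = -0.367873 + -0.291082 = -0.6590

-0.6590


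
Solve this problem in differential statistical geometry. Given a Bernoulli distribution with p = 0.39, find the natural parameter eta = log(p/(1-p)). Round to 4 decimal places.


Natural parameter for Bernoulli: eta = log(p/(1-p)).
p = 0.39, 1-p = 0.61.
p/(1-p) = 0.639344.
eta = log(0.639344) = -0.4473

-0.4473


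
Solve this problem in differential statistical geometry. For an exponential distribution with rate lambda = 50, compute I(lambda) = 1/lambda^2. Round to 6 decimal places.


Fisher information for exponential: I(lambda) = 1/lambda^2.
lambda = 50, lambda^2 = 2500.
I = 1/2500 = 0.000400

0.000400


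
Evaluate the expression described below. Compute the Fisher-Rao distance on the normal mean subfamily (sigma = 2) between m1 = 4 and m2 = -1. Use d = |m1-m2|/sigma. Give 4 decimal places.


On the fixed-variance normal subfamily, geodesic distance = |m1-m2|/sigma.
|4 - -1| = 5.
sigma = 2.
d = 5/2 = 2.5000

2.5000


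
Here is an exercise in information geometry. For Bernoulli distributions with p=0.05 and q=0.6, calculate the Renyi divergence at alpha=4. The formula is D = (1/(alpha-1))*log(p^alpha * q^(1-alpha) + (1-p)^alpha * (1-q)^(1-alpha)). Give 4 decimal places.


Renyi divergence of order alpha between Bernoulli distributions:
D = (1/(alpha-1))*log(p^alpha * q^(1-alpha) + (1-p)^alpha * (1-q)^(1-alpha)).
alpha = 4, p = 0.05, q = 0.6.
p^alpha * q^(1-alpha) = 0.05^4 * 0.6^-3 = 2.9e-05.
(1-p)^alpha * (1-q)^(1-alpha) = 0.95^4 * 0.4^-3 = 12.72666.
sum = 2.9e-05 + 12.72666 = 12.726689.
D = (1/3)*log(12.726689) = 0.8479

0.8479


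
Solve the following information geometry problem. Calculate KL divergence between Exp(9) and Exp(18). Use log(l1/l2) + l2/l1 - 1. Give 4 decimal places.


KL divergence for exponential family:
KL = log(l1/l2) + l2/l1 - 1.
log(9/18) = -0.693147.
18/9 = 2.0.
KL = -0.693147 + 2.0 - 1 = 0.3069

0.3069


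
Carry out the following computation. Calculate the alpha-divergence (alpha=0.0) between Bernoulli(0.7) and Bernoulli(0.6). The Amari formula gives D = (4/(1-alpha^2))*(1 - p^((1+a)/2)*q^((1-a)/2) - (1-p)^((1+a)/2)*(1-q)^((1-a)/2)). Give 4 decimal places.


Amari alpha-divergence:
D = (4/(1-alpha^2))*(1 - p^((1+a)/2)*q^((1-a)/2) - (1-p)^((1+a)/2)*(1-q)^((1-a)/2)).
alpha = 0.0, p = 0.7, q = 0.6.
e1 = (1+alpha)/2 = 0.5, e2 = (1-alpha)/2 = 0.5.
t1 = p^e1 * q^e2 = 0.7^0.5 * 0.6^0.5 = 0.648074.
t2 = (1-p)^e1 * (1-q)^e2 = 0.3^0.5 * 0.4^0.5 = 0.34641.
4/(1-alpha^2) = 4.0.
D = 4.0*(1 - 0.648074 - 0.34641) = 0.0221

0.0221


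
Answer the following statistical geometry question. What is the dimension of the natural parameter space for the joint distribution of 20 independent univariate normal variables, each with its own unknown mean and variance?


Exponential family dimension calculation:
Each univariate normal has two natural parameters (mu/sigma^2 and -1/(2 sigma^2)).
With 20 independent components, dim = 2 * 20 = 40.

40


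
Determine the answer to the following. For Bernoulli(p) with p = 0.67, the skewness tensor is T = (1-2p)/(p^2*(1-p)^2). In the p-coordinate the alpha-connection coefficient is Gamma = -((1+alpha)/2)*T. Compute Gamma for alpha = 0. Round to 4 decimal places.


Skewness (Amari-Chentsov) tensor: T = (1-2p)/(p^2*(1-p)^2).
p = 0.67, 1-2p = -0.34, p^2 = 0.4489, (1-p)^2 = 0.1089.
T = -0.34/(0.4489 * 0.1089) = -6.955069.
In the p-coordinate, Gamma^(alpha) = Gamma^(0) - (alpha/2)*T with Gamma^(0) = (1/2)*g'(p) = -T/2,
so Gamma^(alpha) = -((1+alpha)/2)*T.
alpha = 0, -(1+alpha)/2 = -0.5.
Gamma = -0.5 * -6.955069 = 3.4775

3.4775


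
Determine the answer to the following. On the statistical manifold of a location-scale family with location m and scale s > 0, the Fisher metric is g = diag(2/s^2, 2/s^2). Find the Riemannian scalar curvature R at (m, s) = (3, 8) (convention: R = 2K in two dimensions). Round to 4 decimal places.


The metric has the form g = (A dm^2 + B ds^2)/s^2 with A = 2, B = 2.
Substitute u = sqrt(A/B)*m: g = B*(du^2 + ds^2)/s^2, i.e. B times the
Poincare upper half-plane metric, which has constant Gaussian curvature -1.
Scaling a 2D metric by a constant c divides the Gaussian curvature by c,
so K = -1/B = -1/(2) = -0.5000 everywhere (the point (m, s) = (3, 8) is irrelevant:
the curvature is constant).
Scalar curvature in dimension 2: R = 2K = -2/(2) = -1.0000.

-1.0000


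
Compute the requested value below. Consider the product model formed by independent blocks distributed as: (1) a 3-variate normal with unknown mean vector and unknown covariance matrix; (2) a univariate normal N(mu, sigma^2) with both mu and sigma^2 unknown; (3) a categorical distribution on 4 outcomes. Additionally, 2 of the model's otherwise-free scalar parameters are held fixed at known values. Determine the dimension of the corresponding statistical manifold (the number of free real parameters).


The dimension of a statistical manifold equals the number of free
(independent) real parameters of the model. For a product of independent
blocks the parameter counts add.
- 3-variate normal: 3 (mean) + 3*4/2 = 6 (symmetric covariance) = 9.
- normal (mu, sigma^2): 2.
- categorical on 4 outcomes (probabilities sum to 1): 4-1 = 3.
Total = 9 + 2 + 3 = 14.
2 parameter(s) fixed at known values: 14 - 2 = 12.
Dimension = 12

12


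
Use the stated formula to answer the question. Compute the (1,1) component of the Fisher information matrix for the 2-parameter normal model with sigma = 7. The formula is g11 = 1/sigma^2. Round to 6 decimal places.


For the 2-parameter normal family, the Fisher metric has:
  g11 = 1/sigma^2, g22 = 2/sigma^2.
sigma = 7, sigma^2 = 49.
g11 = 0.020408

0.020408


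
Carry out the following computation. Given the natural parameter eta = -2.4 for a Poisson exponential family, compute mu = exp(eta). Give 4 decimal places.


Expectation parameter for Poisson exponential family:
mu = exp(eta).
eta = -2.4.
mu = exp(-2.4) = 0.0907

0.0907


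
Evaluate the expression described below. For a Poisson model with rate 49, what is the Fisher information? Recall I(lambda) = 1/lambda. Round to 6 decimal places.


Fisher information for Poisson: I(lambda) = 1/lambda.
lambda = 49.
I(lambda) = 1/49 = 0.020408

0.020408


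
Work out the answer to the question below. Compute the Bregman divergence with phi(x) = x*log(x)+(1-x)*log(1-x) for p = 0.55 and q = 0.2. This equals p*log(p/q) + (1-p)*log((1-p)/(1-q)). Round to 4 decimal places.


Bregman divergence with negative entropy generator:
D = p*log(p/q) + (1-p)*log((1-p)/(1-q)).
p = 0.55, q = 0.2.
p*log(p/q) = 0.55*log(0.55/0.2) = 0.556381.
(1-p)*log((1-p)/(1-q)) = 0.45*log(0.45/0.8) = -0.258914.
D = 0.556381 + -0.258914 = 0.2975

0.2975


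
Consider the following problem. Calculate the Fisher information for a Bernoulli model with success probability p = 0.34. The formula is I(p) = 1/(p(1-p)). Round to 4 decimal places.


For Bernoulli(p), Fisher information is I(p) = 1/(p*(1-p)).
p = 0.34, 1-p = 0.66.
p*(1-p) = 0.2244.
I(p) = 1/0.2244 = 4.4563

4.4563


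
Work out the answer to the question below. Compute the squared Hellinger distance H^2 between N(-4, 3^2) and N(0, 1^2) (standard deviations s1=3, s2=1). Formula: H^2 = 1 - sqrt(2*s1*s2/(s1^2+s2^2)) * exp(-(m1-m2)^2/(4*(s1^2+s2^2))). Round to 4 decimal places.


Squared Hellinger distance for Gaussians:
H^2 = 1 - sqrt(2*s1*s2/(s1^2+s2^2)) * exp(-(m1-m2)^2/(4*(s1^2+s2^2))).
s1^2 = 9, s2^2 = 1, s1^2+s2^2 = 10.
sqrt(2*3*1/(10)) = 0.774597.
(m1-m2)^2 = (-4)^2 = 16.
exp(-16/(4*10)) = exp(-0.4) = 0.67032.
H^2 = 1 - 0.774597*0.67032 = 0.4808

0.4808


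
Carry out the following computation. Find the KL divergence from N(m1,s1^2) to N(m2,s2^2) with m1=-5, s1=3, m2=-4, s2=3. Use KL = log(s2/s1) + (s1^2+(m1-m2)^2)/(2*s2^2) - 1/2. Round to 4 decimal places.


KL divergence between normal distributions:
KL = log(s2/s1) + (s1^2 + (m1-m2)^2)/(2*s2^2) - 1/2.
log(3/3) = 0.0.
(3^2 + (-5--4)^2)/(2*3^2) = (9 + 1)/18 = 0.555556.
KL = 0.0 + 0.555556 - 0.5 = 0.0556

0.0556


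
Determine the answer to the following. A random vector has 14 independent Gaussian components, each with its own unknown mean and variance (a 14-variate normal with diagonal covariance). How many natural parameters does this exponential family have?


Exponential family dimension calculation:
Each univariate normal has two natural parameters (mu/sigma^2 and -1/(2 sigma^2)).
With 14 independent components, dim = 2 * 14 = 28.

28


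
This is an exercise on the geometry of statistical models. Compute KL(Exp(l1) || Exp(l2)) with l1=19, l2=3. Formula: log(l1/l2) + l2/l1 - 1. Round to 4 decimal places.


KL divergence for exponential family:
KL = log(l1/l2) + l2/l1 - 1.
log(19/3) = 1.845827.
3/19 = 0.157895.
KL = 1.845827 + 0.157895 - 1 = 1.0037

1.0037


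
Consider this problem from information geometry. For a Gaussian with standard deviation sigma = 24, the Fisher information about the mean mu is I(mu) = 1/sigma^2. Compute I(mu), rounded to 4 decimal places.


The Fisher information for the mean of a normal distribution is I(mu) = 1/sigma^2.
sigma = 24, so sigma^2 = 576.
I(mu) = 1/576 = 0.0017

0.0017


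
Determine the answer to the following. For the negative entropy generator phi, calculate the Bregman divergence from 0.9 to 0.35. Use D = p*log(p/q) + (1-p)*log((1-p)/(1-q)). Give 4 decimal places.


Bregman divergence with negative entropy generator:
D = p*log(p/q) + (1-p)*log((1-p)/(1-q)).
p = 0.9, q = 0.35.
p*log(p/q) = 0.9*log(0.9/0.35) = 0.850015.
(1-p)*log((1-p)/(1-q)) = 0.1*log(0.1/0.65) = -0.18718.
D = 0.850015 + -0.18718 = 0.6628

0.6628


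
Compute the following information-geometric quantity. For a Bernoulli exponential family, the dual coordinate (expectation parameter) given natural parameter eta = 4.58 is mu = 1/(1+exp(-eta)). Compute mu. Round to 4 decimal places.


Dual coordinate (expectation parameter) for Bernoulli:
mu = 1/(1+exp(-eta)).
eta = 4.58.
exp(-eta) = exp(-4.58) = 0.010255.
mu = 1/(1+0.010255) = 0.9898

0.9898


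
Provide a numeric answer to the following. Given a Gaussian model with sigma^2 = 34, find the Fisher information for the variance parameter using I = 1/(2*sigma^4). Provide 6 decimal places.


Fisher information for variance: I(sigma^2) = 1/(2*sigma^4).
sigma^2 = 34, so sigma^4 = 1156.
I = 1/(2*1156) = 1/2312 = 0.000433

0.000433


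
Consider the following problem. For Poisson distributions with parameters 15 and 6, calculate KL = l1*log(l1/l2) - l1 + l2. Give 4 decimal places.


KL divergence for Poisson:
KL = l1*log(l1/l2) - l1 + l2.
l1 = 15, l2 = 6.
log(15/6) = 0.916291.
l1*log(l1/l2) = 15 * 0.916291 = 13.744361.
KL = 13.744361 - 15 + 6 = 4.7444

4.7444


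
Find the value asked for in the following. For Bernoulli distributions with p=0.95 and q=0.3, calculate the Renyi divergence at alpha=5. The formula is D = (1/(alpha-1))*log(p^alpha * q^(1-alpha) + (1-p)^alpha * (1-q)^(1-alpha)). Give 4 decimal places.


Renyi divergence of order alpha between Bernoulli distributions:
D = (1/(alpha-1))*log(p^alpha * q^(1-alpha) + (1-p)^alpha * (1-q)^(1-alpha)).
alpha = 5, p = 0.95, q = 0.3.
p^alpha * q^(1-alpha) = 0.95^5 * 0.3^-4 = 95.528511.
(1-p)^alpha * (1-q)^(1-alpha) = 0.05^5 * 0.7^-4 = 1e-06.
sum = 95.528511 + 1e-06 = 95.528512.
D = (1/4)*log(95.528512) = 1.1399

1.1399


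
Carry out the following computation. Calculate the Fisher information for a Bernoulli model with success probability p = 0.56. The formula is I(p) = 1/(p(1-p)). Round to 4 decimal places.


For Bernoulli(p), Fisher information is I(p) = 1/(p*(1-p)).
p = 0.56, 1-p = 0.44.
p*(1-p) = 0.2464.
I(p) = 1/0.2464 = 4.0584

4.0584


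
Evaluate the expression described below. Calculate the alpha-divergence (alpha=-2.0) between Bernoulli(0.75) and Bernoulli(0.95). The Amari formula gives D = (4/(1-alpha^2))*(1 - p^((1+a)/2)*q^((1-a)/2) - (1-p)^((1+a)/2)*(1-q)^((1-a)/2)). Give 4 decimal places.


Amari alpha-divergence:
D = (4/(1-alpha^2))*(1 - p^((1+a)/2)*q^((1-a)/2) - (1-p)^((1+a)/2)*(1-q)^((1-a)/2)).
alpha = -2.0, p = 0.75, q = 0.95.
e1 = (1+alpha)/2 = -0.5, e2 = (1-alpha)/2 = 1.5.
t1 = p^e1 * q^e2 = 0.75^-0.5 * 0.95^1.5 = 1.06919.
t2 = (1-p)^e1 * (1-q)^e2 = 0.25^-0.5 * 0.05^1.5 = 0.022361.
4/(1-alpha^2) = -1.333333.
D = -1.333333*(1 - 1.06919 - 0.022361) = 0.1221

0.1221


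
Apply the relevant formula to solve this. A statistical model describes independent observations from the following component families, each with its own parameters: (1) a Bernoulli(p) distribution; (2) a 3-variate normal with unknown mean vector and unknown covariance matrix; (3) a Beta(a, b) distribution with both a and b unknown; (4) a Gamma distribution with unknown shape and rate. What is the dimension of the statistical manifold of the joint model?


The dimension of a statistical manifold equals the number of free
(independent) real parameters of the model. For a product of independent
blocks the parameter counts add.
- Bernoulli (p): 1.
- 3-variate normal: 3 (mean) + 3*4/2 = 6 (symmetric covariance) = 9.
- Beta (a, b): 2.
- Gamma (shape, rate): 2.
Total = 1 + 9 + 2 + 2 = 14.
Dimension = 14

14


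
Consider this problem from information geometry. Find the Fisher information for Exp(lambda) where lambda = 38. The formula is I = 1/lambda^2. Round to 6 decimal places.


Fisher information for exponential: I(lambda) = 1/lambda^2.
lambda = 38, lambda^2 = 1444.
I = 1/1444 = 0.000693

0.000693


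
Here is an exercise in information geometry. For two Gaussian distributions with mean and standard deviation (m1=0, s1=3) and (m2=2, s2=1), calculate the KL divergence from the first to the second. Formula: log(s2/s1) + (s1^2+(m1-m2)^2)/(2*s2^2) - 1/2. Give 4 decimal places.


KL divergence between normal distributions:
KL = log(s2/s1) + (s1^2 + (m1-m2)^2)/(2*s2^2) - 1/2.
log(1/3) = -1.098612.
(3^2 + (0-2)^2)/(2*1^2) = (9 + 4)/2 = 6.5.
KL = -1.098612 + 6.5 - 0.5 = 4.9014

4.9014


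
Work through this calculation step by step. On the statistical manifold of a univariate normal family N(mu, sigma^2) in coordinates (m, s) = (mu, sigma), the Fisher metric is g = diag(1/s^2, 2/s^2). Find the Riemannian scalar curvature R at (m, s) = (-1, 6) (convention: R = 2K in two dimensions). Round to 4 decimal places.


The metric has the form g = (A dm^2 + B ds^2)/s^2 with A = 1, B = 2.
Substitute u = sqrt(A/B)*m: g = B*(du^2 + ds^2)/s^2, i.e. B times the
Poincare upper half-plane metric, which has constant Gaussian curvature -1.
Scaling a 2D metric by a constant c divides the Gaussian curvature by c,
so K = -1/B = -1/(2) = -0.5000 everywhere (the point (m, s) = (-1, 6) is irrelevant:
the curvature is constant).
Scalar curvature in dimension 2: R = 2K = -2/(2) = -1.0000.

-1.0000


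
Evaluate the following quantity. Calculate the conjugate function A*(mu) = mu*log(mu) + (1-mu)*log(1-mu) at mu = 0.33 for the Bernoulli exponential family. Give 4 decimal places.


Legendre transform for Bernoulli:
A*(mu) = mu*log(mu) + (1-mu)*log(1-mu).
mu = 0.33, 1-mu = 0.67.
mu*log(mu) = 0.33*log(0.33) = -0.365859.
(1-mu)*log(1-mu) = 0.67*log(0.67) = -0.26832.
A* = -0.365859 + -0.26832 = -0.6342

-0.6342


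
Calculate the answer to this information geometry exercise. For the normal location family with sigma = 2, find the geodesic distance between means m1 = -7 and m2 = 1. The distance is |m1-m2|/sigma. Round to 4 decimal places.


On the fixed-variance normal subfamily, geodesic distance = |m1-m2|/sigma.
|-7 - 1| = 8.
sigma = 2.
d = 8/2 = 4.0000

4.0000


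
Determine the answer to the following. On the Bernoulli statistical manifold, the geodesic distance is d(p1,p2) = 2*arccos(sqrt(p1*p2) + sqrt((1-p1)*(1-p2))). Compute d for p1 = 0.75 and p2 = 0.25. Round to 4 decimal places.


Geodesic distance on Bernoulli manifold:
d(p1,p2) = 2*arccos(sqrt(p1*p2) + sqrt((1-p1)*(1-p2))).
sqrt(p1*p2) = sqrt(0.75*0.25) = 0.433013.
sqrt((1-p1)*(1-p2)) = sqrt(0.25*0.75) = 0.433013.
arg = 0.433013 + 0.433013 = 0.866025.
d = 2*arccos(0.866025) = 1.0472

1.0472


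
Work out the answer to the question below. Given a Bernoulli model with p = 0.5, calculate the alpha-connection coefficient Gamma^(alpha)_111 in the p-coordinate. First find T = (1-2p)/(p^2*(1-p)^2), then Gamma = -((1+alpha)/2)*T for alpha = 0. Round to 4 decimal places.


Skewness (Amari-Chentsov) tensor: T = (1-2p)/(p^2*(1-p)^2).
p = 0.5, 1-2p = 0.0, p^2 = 0.25, (1-p)^2 = 0.25.
T = 0.0/(0.25 * 0.25) = 0.0.
In the p-coordinate, Gamma^(alpha) = Gamma^(0) - (alpha/2)*T with Gamma^(0) = (1/2)*g'(p) = -T/2,
so Gamma^(alpha) = -((1+alpha)/2)*T.
alpha = 0, -(1+alpha)/2 = -0.5.
Gamma = -0.5 * 0.0 = 0.0000

0.0000


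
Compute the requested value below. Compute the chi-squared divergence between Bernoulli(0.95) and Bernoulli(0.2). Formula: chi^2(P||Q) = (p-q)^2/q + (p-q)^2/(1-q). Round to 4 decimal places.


Chi-squared divergence between Bernoulli distributions:
chi^2 = (p-q)^2/q + (p-q)^2/(1-q).
p = 0.95, q = 0.2, p-q = 0.75.
(p-q)^2 = 0.5625.
term1 = 0.5625/0.2 = 2.8125.
term2 = 0.5625/0.8 = 0.703125.
chi^2 = 2.8125 + 0.703125 = 3.5156

3.5156


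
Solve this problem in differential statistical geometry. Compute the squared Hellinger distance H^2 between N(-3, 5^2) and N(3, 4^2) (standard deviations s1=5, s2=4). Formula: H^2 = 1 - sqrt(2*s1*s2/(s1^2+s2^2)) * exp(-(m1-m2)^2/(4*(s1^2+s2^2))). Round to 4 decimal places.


Squared Hellinger distance for Gaussians:
H^2 = 1 - sqrt(2*s1*s2/(s1^2+s2^2)) * exp(-(m1-m2)^2/(4*(s1^2+s2^2))).
s1^2 = 25, s2^2 = 16, s1^2+s2^2 = 41.
sqrt(2*5*4/(41)) = 0.98773.
(m1-m2)^2 = (-6)^2 = 36.
exp(-36/(4*41)) = exp(-0.219512) = 0.80291.
H^2 = 1 - 0.98773*0.80291 = 0.2069

0.2069


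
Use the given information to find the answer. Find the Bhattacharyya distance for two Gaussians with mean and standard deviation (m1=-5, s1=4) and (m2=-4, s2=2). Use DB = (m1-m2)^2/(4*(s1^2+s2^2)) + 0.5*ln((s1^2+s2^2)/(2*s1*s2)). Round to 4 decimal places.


Bhattacharyya distance between two Gaussians:
DB = (m1-m2)^2/(4*(s1^2+s2^2)) + (1/2)*ln((s1^2+s2^2)/(2*s1*s2)).
(m1-m2)^2 = (-1)^2 = 1.
s1^2+s2^2 = 16 + 4 = 20.
term1 = 1/80 = 0.0125.
term2 = 0.5*ln(20/16.0) = 0.111572.
DB = 0.0125 + 0.111572 = 0.1241

0.1241


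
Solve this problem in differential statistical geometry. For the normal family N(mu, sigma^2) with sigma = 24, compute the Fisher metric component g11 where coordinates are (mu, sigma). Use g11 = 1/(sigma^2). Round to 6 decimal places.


For the 2-parameter normal family, the Fisher metric has:
  g11 = 1/sigma^2, g22 = 2/sigma^2.
sigma = 24, sigma^2 = 576.
g11 = 0.001736

0.001736


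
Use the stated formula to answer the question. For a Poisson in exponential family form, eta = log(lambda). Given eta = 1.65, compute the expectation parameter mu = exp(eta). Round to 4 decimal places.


Expectation parameter for Poisson exponential family:
mu = exp(eta).
eta = 1.65.
mu = exp(1.65) = 5.2070

5.2070


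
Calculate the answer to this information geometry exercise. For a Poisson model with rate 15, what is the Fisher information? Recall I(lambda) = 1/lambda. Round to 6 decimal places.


Fisher information for Poisson: I(lambda) = 1/lambda.
lambda = 15.
I(lambda) = 1/15 = 0.066667

0.066667


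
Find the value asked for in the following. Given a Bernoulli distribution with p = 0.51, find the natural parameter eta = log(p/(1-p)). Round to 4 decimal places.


Natural parameter for Bernoulli: eta = log(p/(1-p)).
p = 0.51, 1-p = 0.49.
p/(1-p) = 1.040816.
eta = log(1.040816) = 0.0400

0.0400


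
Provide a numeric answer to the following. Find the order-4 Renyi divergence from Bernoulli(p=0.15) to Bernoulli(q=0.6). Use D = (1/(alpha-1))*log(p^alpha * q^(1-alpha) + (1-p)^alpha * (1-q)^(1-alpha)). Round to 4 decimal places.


Renyi divergence of order alpha between Bernoulli distributions:
D = (1/(alpha-1))*log(p^alpha * q^(1-alpha) + (1-p)^alpha * (1-q)^(1-alpha)).
alpha = 4, p = 0.15, q = 0.6.
p^alpha * q^(1-alpha) = 0.15^4 * 0.6^-3 = 0.002344.
(1-p)^alpha * (1-q)^(1-alpha) = 0.85^4 * 0.4^-3 = 8.156348.
sum = 0.002344 + 8.156348 = 8.158691.
D = (1/3)*log(8.158691) = 0.6997

0.6997


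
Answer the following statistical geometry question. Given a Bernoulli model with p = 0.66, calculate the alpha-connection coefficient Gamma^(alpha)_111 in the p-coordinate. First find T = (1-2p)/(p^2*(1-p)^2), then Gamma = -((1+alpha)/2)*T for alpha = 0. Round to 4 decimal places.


Skewness (Amari-Chentsov) tensor: T = (1-2p)/(p^2*(1-p)^2).
p = 0.66, 1-2p = -0.32, p^2 = 0.4356, (1-p)^2 = 0.1156.
T = -0.32/(0.4356 * 0.1156) = -6.354835.
In the p-coordinate, Gamma^(alpha) = Gamma^(0) - (alpha/2)*T with Gamma^(0) = (1/2)*g'(p) = -T/2,
so Gamma^(alpha) = -((1+alpha)/2)*T.
alpha = 0, -(1+alpha)/2 = -0.5.
Gamma = -0.5 * -6.354835 = 3.1774

3.1774


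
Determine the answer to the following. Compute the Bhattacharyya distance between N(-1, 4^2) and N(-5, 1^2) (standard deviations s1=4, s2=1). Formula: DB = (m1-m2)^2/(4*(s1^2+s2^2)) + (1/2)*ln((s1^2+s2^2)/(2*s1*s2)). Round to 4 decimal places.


Bhattacharyya distance between two Gaussians:
DB = (m1-m2)^2/(4*(s1^2+s2^2)) + (1/2)*ln((s1^2+s2^2)/(2*s1*s2)).
(m1-m2)^2 = (4)^2 = 16.
s1^2+s2^2 = 16 + 1 = 17.
term1 = 16/68 = 0.235294.
term2 = 0.5*ln(17/8.0) = 0.376886.
DB = 0.235294 + 0.376886 = 0.6122

0.6122


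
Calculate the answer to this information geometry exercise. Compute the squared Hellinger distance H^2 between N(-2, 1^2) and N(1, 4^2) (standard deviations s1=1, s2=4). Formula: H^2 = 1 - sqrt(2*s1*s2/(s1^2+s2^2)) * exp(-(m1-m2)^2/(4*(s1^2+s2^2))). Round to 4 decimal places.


Squared Hellinger distance for Gaussians:
H^2 = 1 - sqrt(2*s1*s2/(s1^2+s2^2)) * exp(-(m1-m2)^2/(4*(s1^2+s2^2))).
s1^2 = 1, s2^2 = 16, s1^2+s2^2 = 17.
sqrt(2*1*4/(17)) = 0.685994.
(m1-m2)^2 = (-3)^2 = 9.
exp(-9/(4*17)) = exp(-0.132353) = 0.876032.
H^2 = 1 - 0.685994*0.876032 = 0.3990

0.3990
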